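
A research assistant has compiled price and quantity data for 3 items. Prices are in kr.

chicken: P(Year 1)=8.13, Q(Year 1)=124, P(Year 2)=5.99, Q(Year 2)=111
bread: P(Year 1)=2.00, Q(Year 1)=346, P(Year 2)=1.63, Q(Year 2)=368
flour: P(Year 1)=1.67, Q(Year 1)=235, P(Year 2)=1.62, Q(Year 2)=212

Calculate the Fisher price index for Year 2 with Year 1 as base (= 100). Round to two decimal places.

Laspeyres component (base-period weights):
ΣP(Year 2)Q(Year 1) = 5.99×124 + 1.63×346 + 1.62×235 = 742.76 + 563.98 + 380.7 = 1687.44
ΣP(Year 1)Q(Year 1) = 8.13×124 + 2.00×346 + 1.67×235 = 1008.12 + 692 + 392.45 = 2092.57
L = 1687.44 / 2092.57 × 100 = 80.6396
Paasche component (current-period weights):
ΣP(Year 2)Q(Year 2) = 5.99×111 + 1.63×368 + 1.62×212 = 664.89 + 599.84 + 343.44 = 1608.17
ΣP(Year 1)Q(Year 2) = 8.13×111 + 2.00×368 + 1.67×212 = 902.43 + 736 + 354.04 = 1992.47
P = 1608.17 / 1992.47 × 100 = 80.7124
Fisher = √(L × P) = √(80.6396 × 80.7124) = 80.6760

80.68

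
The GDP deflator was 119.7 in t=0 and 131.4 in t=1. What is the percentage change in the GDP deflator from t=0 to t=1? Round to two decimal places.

9.77%

Change = (131.4 − 119.7) / 119.7 × 100
       = 11.7 / 119.7 × 100 = 9.7744%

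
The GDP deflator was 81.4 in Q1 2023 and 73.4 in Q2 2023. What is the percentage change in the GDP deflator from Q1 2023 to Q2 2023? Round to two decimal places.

Change = (73.4 − 81.4) / 81.4 × 100
       = -8.0 / 81.4 × 100 = -9.8280%

-9.83%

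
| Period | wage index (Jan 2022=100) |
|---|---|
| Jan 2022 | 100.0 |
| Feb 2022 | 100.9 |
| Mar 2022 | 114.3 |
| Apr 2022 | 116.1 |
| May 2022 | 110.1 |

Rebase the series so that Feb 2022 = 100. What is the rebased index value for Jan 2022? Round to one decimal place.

Rebased(Jan 2022) = 100.0 / 100.9 × 100 = 99.1080

99.1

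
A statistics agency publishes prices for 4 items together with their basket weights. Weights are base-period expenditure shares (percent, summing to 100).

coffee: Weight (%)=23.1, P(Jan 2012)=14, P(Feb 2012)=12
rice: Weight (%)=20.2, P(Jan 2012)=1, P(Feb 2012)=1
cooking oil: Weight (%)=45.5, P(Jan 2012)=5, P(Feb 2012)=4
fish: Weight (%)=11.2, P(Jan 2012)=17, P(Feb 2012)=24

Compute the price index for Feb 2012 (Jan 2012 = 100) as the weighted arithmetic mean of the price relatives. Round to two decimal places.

92.21

coffee: 23.1 × (12/14) = 23.1 × 0.857143 = 19.8000
rice: 20.2 × (1/1) = 20.2 × 1.000000 = 20.2000
cooking oil: 45.5 × (4/5) = 45.5 × 0.800000 = 36.4000
fish: 11.2 × (24/17) = 11.2 × 1.411765 = 15.8118
Index = Σ wᵢ·(p₁ᵢ/p₀ᵢ) = 19.8000 + 20.2000 + 36.4000 + 15.8118 = 92.2118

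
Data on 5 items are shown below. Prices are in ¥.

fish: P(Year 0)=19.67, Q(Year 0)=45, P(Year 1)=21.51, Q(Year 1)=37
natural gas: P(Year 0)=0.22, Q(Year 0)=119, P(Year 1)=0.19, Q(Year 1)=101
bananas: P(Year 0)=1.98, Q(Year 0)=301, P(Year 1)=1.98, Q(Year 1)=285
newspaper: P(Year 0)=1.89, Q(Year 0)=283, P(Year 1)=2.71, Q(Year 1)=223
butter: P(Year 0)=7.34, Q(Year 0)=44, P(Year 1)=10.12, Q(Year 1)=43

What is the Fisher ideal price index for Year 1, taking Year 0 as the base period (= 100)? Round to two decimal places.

118.12

Laspeyres component (base-period weights):
ΣP(Year 1)Q(Year 0) = 21.51×45 + 0.19×119 + 1.98×301 + 2.71×283 + 10.12×44 = 967.95 + 22.61 + 595.98 + 766.93 + 445.28 = 2798.75
ΣP(Year 0)Q(Year 0) = 19.67×45 + 0.22×119 + 1.98×301 + 1.89×283 + 7.34×44 = 885.15 + 26.18 + 595.98 + 534.87 + 322.96 = 2365.14
L = 2798.75 / 2365.14 × 100 = 118.3334
Paasche component (current-period weights):
ΣP(Year 1)Q(Year 1) = 21.51×37 + 0.19×101 + 1.98×285 + 2.71×223 + 10.12×43 = 795.87 + 19.19 + 564.3 + 604.33 + 435.16 = 2418.85
ΣP(Year 0)Q(Year 1) = 19.67×37 + 0.22×101 + 1.98×285 + 1.89×223 + 7.34×43 = 727.79 + 22.22 + 564.3 + 421.47 + 315.62 = 2051.4
P = 2418.85 / 2051.4 × 100 = 117.9122
Fisher = √(L × P) = √(118.3334 × 117.9122) = 118.1226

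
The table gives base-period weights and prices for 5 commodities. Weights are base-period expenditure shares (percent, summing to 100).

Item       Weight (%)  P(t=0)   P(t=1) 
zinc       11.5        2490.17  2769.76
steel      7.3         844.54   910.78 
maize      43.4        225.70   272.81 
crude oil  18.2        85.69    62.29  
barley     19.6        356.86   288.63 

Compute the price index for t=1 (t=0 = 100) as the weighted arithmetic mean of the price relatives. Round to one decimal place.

102.2

zinc: 11.5 × (2769.76/2490.17) = 11.5 × 1.112277 = 12.7912
steel: 7.3 × (910.78/844.54) = 7.3 × 1.078433 = 7.8726
maize: 43.4 × (272.81/225.70) = 43.4 × 1.208728 = 52.4588
crude oil: 18.2 × (62.29/85.69) = 18.2 × 0.726923 = 13.2300
barley: 19.6 × (288.63/356.86) = 19.6 × 0.808805 = 15.8526
Index = Σ wᵢ·(p₁ᵢ/p₀ᵢ) = 12.7912 + 7.8726 + 52.4588 + 13.2300 + 15.8526 = 102.2051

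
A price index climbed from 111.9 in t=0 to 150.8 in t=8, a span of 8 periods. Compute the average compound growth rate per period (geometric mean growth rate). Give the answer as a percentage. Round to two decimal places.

3.80%

Growth factor = (150.8/111.9)^(1/8) = (1.347632)^(1/8) = 1.037998
Growth rate = 1.037998 − 1 = 0.037998 = 3.7998%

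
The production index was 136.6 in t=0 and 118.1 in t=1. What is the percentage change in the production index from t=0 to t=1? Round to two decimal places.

-13.54%

Change = (118.1 − 136.6) / 136.6 × 100
       = -18.5 / 136.6 × 100 = -13.5432%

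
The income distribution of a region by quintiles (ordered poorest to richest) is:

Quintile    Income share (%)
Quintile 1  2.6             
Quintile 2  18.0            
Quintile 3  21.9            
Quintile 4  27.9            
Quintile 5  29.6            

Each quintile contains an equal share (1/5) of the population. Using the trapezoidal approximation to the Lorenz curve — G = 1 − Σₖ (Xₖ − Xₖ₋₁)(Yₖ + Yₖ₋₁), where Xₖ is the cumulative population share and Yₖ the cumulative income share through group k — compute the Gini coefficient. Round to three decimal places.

Cumulative income shares Yₖ: 0.0260, 0.2060, 0.4250, 0.7040, 1.0000
Σ (Xₖ−Xₖ₋₁)(Yₖ+Yₖ₋₁) = (1/5)(0.0260+0.0000) + (1/5)(0.2060+0.0260) + (1/5)(0.4250+0.2060) + (1/5)(0.7040+0.4250) + (1/5)(1.0000+0.7040)
  = 0.0052 + 0.0464 + 0.1262 + 0.2258 + 0.3408 = 0.7444
G = 1 − 0.7444 = 0.2556

0.256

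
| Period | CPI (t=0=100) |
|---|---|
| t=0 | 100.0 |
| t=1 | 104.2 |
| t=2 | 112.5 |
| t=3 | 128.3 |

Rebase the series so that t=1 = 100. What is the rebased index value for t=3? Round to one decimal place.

Rebased(t=3) = 128.3 / 104.2 × 100 = 123.1286

123.1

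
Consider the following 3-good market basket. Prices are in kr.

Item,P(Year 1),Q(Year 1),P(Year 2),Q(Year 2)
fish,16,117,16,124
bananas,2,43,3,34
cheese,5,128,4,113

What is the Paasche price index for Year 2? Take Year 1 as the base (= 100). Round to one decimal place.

97.0

Paasche price index uses current-period quantities as weights.
ΣP(Year 2)·Q(Year 2) = 16×124 + 3×34 + 4×113 = 1984 + 102 + 452 = 2538
ΣP(Year 1)·Q(Year 2) = 16×124 + 2×34 + 5×113 = 1984 + 68 + 565 = 2617
Index = 2538 / 2617 × 100 = 96.9813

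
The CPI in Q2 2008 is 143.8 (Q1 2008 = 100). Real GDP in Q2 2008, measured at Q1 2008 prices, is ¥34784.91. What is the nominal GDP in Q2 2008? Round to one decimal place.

50020.7

Nominal = Real × (Index/100) = 34784.91 × (143.8/100)
        = 34784.91 × 1.438 = 50020.7006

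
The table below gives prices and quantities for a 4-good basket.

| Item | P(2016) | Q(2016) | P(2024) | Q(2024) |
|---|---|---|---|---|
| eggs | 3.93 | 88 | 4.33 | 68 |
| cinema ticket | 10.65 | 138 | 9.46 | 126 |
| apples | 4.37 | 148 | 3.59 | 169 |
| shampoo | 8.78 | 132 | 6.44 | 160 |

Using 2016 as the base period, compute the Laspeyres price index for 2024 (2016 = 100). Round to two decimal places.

Laspeyres price index uses base-period quantities as weights.
ΣP(2024)·Q(2016) = 4.33×88 + 9.46×138 + 3.59×148 + 6.44×132 = 381.04 + 1305.48 + 531.32 + 850.08 = 3067.92
ΣP(2016)·Q(2016) = 3.93×88 + 10.65×138 + 4.37×148 + 8.78×132 = 345.84 + 1469.7 + 646.76 + 1158.96 = 3621.26
Index = 3067.92 / 3621.26 × 100 = 84.7197

84.72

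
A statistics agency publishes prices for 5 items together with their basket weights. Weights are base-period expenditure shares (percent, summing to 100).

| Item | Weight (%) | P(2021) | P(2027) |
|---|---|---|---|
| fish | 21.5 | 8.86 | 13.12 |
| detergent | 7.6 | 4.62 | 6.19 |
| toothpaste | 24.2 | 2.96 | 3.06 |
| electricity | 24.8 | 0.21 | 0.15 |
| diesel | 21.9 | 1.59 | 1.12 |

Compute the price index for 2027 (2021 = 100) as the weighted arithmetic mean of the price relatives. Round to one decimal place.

100.2

fish: 21.5 × (13.12/8.86) = 21.5 × 1.480813 = 31.8375
detergent: 7.6 × (6.19/4.62) = 7.6 × 1.339827 = 10.1827
toothpaste: 24.2 × (3.06/2.96) = 24.2 × 1.033784 = 25.0176
electricity: 24.8 × (0.15/0.21) = 24.8 × 0.714286 = 17.7143
diesel: 21.9 × (1.12/1.59) = 21.9 × 0.704403 = 15.4264
Index = Σ wᵢ·(p₁ᵢ/p₀ᵢ) = 31.8375 + 10.1827 + 25.0176 + 17.7143 + 15.4264 = 100.1784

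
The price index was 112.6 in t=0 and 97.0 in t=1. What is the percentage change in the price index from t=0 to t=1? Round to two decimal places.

Change = (97.0 − 112.6) / 112.6 × 100
       = -15.6 / 112.6 × 100 = -13.8544%

-13.85%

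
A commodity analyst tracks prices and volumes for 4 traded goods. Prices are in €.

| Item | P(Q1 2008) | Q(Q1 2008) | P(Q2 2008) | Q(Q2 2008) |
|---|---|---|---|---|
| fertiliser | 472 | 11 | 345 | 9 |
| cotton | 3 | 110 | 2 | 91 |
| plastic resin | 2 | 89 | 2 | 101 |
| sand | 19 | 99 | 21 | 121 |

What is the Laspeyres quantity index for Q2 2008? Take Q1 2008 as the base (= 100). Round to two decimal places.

92.63

Laspeyres quantity index uses base-period prices as weights.
ΣP(Q1 2008)·Q(Q2 2008) = 472×9 + 3×91 + 2×101 + 19×121 = 4248 + 273 + 202 + 2299 = 7022
ΣP(Q1 2008)·Q(Q1 2008) = 472×11 + 3×110 + 2×89 + 19×99 = 5192 + 330 + 178 + 1881 = 7581
Index = 7022 / 7581 × 100 = 92.6263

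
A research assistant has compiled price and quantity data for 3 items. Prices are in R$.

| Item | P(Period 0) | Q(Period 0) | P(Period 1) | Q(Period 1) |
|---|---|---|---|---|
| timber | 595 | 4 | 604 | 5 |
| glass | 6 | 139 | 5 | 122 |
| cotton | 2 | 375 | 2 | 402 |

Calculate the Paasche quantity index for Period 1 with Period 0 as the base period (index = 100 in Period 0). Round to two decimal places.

114.84

Paasche quantity index uses current-period prices as weights.
ΣP(Period 1)·Q(Period 1) = 604×5 + 5×122 + 2×402 = 3020 + 610 + 804 = 4434
ΣP(Period 1)·Q(Period 0) = 604×4 + 5×139 + 2×375 = 2416 + 695 + 750 = 3861
Index = 4434 / 3861 × 100 = 114.8407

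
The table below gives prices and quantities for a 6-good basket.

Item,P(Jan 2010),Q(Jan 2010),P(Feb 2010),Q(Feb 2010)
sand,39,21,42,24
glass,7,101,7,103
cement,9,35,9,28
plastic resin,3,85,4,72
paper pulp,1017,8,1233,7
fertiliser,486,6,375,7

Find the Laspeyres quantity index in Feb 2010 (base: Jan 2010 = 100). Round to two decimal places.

Laspeyres quantity index uses base-period prices as weights.
ΣP(Jan 2010)·Q(Feb 2010) = 39×24 + 7×103 + 9×28 + 3×72 + 1017×7 + 486×7 = 936 + 721 + 252 + 216 + 7119 + 3402 = 12646
ΣP(Jan 2010)·Q(Jan 2010) = 39×21 + 7×101 + 9×35 + 3×85 + 1017×8 + 486×6 = 819 + 707 + 315 + 255 + 8136 + 2916 = 13148
Index = 12646 / 13148 × 100 = 96.1819

96.18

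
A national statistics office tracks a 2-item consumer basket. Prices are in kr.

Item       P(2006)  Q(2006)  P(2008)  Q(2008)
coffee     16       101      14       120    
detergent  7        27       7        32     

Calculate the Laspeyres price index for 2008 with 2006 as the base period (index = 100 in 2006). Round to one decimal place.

88.8

Laspeyres price index uses base-period quantities as weights.
ΣP(2008)·Q(2006) = 14×101 + 7×27 = 1414 + 189 = 1603
ΣP(2006)·Q(2006) = 16×101 + 7×27 = 1616 + 189 = 1805
Index = 1603 / 1805 × 100 = 88.8089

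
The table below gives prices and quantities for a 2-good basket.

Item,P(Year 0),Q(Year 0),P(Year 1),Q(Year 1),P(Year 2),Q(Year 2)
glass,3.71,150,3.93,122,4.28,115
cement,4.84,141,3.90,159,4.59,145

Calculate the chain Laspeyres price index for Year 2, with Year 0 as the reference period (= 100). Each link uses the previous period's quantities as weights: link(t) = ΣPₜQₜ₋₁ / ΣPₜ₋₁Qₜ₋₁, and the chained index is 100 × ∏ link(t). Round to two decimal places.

Link Year 0→Year 1:
ΣP(Year 1)Q(Year 0) = 3.93×150 + 3.90×141 = 589.5 + 549.9 = 1139.4
ΣP(Year 0)Q(Year 0) = 3.71×150 + 4.84×141 = 556.5 + 682.44 = 1238.94
link = 1139.4/1238.94 = 0.919657
Link Year 1→Year 2:
ΣP(Year 2)Q(Year 1) = 4.28×122 + 4.59×159 = 522.16 + 729.81 = 1251.97
ΣP(Year 1)Q(Year 1) = 3.93×122 + 3.90×159 = 479.46 + 620.1 = 1099.56
link = 1251.97/1099.56 = 1.138610
Chained index = 100 × 0.919657 × 1.138610 = 104.7131

104.71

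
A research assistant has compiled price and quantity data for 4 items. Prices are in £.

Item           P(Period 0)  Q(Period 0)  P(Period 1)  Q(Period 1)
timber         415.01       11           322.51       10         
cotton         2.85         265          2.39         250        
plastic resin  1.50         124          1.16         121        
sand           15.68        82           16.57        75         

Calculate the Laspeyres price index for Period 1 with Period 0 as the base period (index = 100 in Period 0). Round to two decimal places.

Laspeyres price index uses base-period quantities as weights.
ΣP(Period 1)·Q(Period 0) = 322.51×11 + 2.39×265 + 1.16×124 + 16.57×82 = 3547.61 + 633.35 + 143.84 + 1358.74 = 5683.54
ΣP(Period 0)·Q(Period 0) = 415.01×11 + 2.85×265 + 1.50×124 + 15.68×82 = 4565.11 + 755.25 + 186 + 1285.76 = 6792.12
Index = 5683.54 / 6792.12 × 100 = 83.6784

83.68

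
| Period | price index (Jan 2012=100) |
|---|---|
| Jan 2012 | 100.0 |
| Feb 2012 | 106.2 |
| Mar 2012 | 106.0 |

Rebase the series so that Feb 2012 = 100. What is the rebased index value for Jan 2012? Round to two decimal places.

Rebased(Jan 2012) = 100.0 / 106.2 × 100 = 94.1620

94.16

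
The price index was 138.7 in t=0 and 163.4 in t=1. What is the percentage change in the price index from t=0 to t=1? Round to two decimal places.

Change = (163.4 − 138.7) / 138.7 × 100
       = 24.7 / 138.7 × 100 = 17.8082%

17.81%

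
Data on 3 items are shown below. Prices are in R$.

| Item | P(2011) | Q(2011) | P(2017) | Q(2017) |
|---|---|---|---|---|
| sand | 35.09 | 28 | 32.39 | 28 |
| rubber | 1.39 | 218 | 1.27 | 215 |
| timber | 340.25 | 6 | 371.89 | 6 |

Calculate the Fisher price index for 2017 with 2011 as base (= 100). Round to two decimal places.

Laspeyres component (base-period weights):
ΣP(2017)Q(2011) = 32.39×28 + 1.27×218 + 371.89×6 = 906.92 + 276.86 + 2231.34 = 3415.12
ΣP(2011)Q(2011) = 35.09×28 + 1.39×218 + 340.25×6 = 982.52 + 303.02 + 2041.5 = 3327.04
L = 3415.12 / 3327.04 × 100 = 102.6474
Paasche component (current-period weights):
ΣP(2017)Q(2017) = 32.39×28 + 1.27×215 + 371.89×6 = 906.92 + 273.05 + 2231.34 = 3411.31
ΣP(2011)Q(2017) = 35.09×28 + 1.39×215 + 340.25×6 = 982.52 + 298.85 + 2041.5 = 3322.87
P = 3411.31 / 3322.87 × 100 = 102.6616
Fisher = √(L × P) = √(102.6474 × 102.6616) = 102.6545

102.65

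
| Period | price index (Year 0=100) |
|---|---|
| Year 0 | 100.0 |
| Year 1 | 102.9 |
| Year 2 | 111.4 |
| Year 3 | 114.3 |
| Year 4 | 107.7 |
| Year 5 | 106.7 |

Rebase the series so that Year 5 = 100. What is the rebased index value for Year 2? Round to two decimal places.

Rebased(Year 2) = 111.4 / 106.7 × 100 = 104.4049

104.40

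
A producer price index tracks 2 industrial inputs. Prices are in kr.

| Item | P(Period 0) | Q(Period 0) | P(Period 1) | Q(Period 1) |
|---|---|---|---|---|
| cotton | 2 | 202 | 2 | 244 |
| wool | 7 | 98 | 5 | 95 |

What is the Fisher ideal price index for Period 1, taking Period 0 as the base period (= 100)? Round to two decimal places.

82.77

Laspeyres component (base-period weights):
ΣP(Period 1)Q(Period 0) = 2×202 + 5×98 = 404 + 490 = 894
ΣP(Period 0)Q(Period 0) = 2×202 + 7×98 = 404 + 686 = 1090
L = 894 / 1090 × 100 = 82.0183
Paasche component (current-period weights):
ΣP(Period 1)Q(Period 1) = 2×244 + 5×95 = 488 + 475 = 963
ΣP(Period 0)Q(Period 1) = 2×244 + 7×95 = 488 + 665 = 1153
P = 963 / 1153 × 100 = 83.5212
Fisher = √(L × P) = √(82.0183 × 83.5212) = 82.7664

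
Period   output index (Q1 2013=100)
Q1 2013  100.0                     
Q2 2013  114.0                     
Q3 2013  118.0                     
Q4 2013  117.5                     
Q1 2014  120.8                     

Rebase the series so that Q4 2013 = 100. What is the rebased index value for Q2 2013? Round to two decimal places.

Rebased(Q2 2013) = 114.0 / 117.5 × 100 = 97.0213

97.02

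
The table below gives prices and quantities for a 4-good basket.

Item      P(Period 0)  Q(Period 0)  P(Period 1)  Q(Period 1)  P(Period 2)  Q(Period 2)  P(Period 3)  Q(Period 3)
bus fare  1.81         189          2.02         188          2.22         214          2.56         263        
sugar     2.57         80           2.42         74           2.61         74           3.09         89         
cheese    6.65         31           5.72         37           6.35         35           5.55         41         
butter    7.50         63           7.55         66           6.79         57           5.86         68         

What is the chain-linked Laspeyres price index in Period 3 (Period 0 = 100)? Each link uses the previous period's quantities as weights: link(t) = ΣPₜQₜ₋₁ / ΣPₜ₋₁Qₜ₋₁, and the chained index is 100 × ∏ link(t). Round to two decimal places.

Link Period 0→Period 1:
ΣP(Period 1)Q(Period 0) = 2.02×189 + 2.42×80 + 5.72×31 + 7.55×63 = 381.78 + 193.6 + 177.32 + 475.65 = 1228.35
ΣP(Period 0)Q(Period 0) = 1.81×189 + 2.57×80 + 6.65×31 + 7.50×63 = 342.09 + 205.6 + 206.15 + 472.5 = 1226.34
link = 1228.35/1226.34 = 1.001639
Link Period 1→Period 2:
ΣP(Period 2)Q(Period 1) = 2.22×188 + 2.61×74 + 6.35×37 + 6.79×66 = 417.36 + 193.14 + 234.95 + 448.14 = 1293.59
ΣP(Period 1)Q(Period 1) = 2.02×188 + 2.42×74 + 5.72×37 + 7.55×66 = 379.76 + 179.08 + 211.64 + 498.3 = 1268.78
link = 1293.59/1268.78 = 1.019554
Link Period 2→Period 3:
ΣP(Period 3)Q(Period 2) = 2.56×214 + 3.09×74 + 5.55×35 + 5.86×57 = 547.84 + 228.66 + 194.25 + 334.02 = 1304.77
ΣP(Period 2)Q(Period 2) = 2.22×214 + 2.61×74 + 6.35×35 + 6.79×57 = 475.08 + 193.14 + 222.25 + 387.03 = 1277.5
link = 1304.77/1277.5 = 1.021346
Chained index = 100 × 1.001639 × 1.019554 × 1.021346 = 104.3025

104.30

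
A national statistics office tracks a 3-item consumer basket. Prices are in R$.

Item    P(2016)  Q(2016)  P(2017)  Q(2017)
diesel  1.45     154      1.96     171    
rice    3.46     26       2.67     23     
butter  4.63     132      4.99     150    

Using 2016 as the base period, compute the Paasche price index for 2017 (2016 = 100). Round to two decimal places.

112.04

Paasche price index uses current-period quantities as weights.
ΣP(2017)·Q(2017) = 1.96×171 + 2.67×23 + 4.99×150 = 335.16 + 61.41 + 748.5 = 1145.07
ΣP(2016)·Q(2017) = 1.45×171 + 3.46×23 + 4.63×150 = 247.95 + 79.58 + 694.5 = 1022.03
Index = 1145.07 / 1022.03 × 100 = 112.0388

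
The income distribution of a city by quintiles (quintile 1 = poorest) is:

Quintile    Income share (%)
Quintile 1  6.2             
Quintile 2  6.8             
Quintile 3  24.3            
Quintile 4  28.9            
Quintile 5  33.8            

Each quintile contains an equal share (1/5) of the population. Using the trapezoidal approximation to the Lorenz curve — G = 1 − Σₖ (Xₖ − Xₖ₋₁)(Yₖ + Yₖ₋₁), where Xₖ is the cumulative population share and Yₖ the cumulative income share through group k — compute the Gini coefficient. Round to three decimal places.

Cumulative income shares Yₖ: 0.0620, 0.1300, 0.3730, 0.6620, 1.0000
Σ (Xₖ−Xₖ₋₁)(Yₖ+Yₖ₋₁) = (1/5)(0.0620+0.0000) + (1/5)(0.1300+0.0620) + (1/5)(0.3730+0.1300) + (1/5)(0.6620+0.3730) + (1/5)(1.0000+0.6620)
  = 0.0124 + 0.0384 + 0.1006 + 0.2070 + 0.3324 = 0.6908
G = 1 − 0.6908 = 0.3092

0.309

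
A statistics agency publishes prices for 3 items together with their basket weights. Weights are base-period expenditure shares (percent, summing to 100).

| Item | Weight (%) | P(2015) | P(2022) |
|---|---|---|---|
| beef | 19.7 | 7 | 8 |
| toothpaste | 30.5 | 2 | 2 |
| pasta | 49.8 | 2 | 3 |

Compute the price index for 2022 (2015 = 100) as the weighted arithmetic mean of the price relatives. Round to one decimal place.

beef: 19.7 × (8/7) = 19.7 × 1.142857 = 22.5143
toothpaste: 30.5 × (2/2) = 30.5 × 1.000000 = 30.5000
pasta: 49.8 × (3/2) = 49.8 × 1.500000 = 74.7000
Index = Σ wᵢ·(p₁ᵢ/p₀ᵢ) = 22.5143 + 30.5000 + 74.7000 = 127.7143

127.7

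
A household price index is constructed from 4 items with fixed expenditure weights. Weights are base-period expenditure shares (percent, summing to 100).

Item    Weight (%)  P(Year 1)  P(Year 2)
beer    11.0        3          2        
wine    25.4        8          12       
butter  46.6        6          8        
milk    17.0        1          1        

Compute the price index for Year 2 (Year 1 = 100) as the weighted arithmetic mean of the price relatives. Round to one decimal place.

124.6

beer: 11.0 × (2/3) = 11.0 × 0.666667 = 7.3333
wine: 25.4 × (12/8) = 25.4 × 1.500000 = 38.1000
butter: 46.6 × (8/6) = 46.6 × 1.333333 = 62.1333
milk: 17.0 × (1/1) = 17.0 × 1.000000 = 17.0000
Index = Σ wᵢ·(p₁ᵢ/p₀ᵢ) = 7.3333 + 38.1000 + 62.1333 + 17.0000 = 124.5667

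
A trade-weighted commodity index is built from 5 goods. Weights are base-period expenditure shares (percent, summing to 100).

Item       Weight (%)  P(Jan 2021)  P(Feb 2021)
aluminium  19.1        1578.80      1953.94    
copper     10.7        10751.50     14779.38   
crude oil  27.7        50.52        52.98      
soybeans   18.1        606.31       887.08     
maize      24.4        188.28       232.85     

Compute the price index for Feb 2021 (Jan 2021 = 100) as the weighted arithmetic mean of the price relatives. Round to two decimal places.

124.05

aluminium: 19.1 × (1953.94/1578.80) = 19.1 × 1.237611 = 23.6384
copper: 10.7 × (14779.38/10751.50) = 10.7 × 1.374634 = 14.7086
crude oil: 27.7 × (52.98/50.52) = 27.7 × 1.048694 = 29.0488
soybeans: 18.1 × (887.08/606.31) = 18.1 × 1.463080 = 26.4817
maize: 24.4 × (232.85/188.28) = 24.4 × 1.236722 = 30.1760
Index = Σ wᵢ·(p₁ᵢ/p₀ᵢ) = 23.6384 + 14.7086 + 29.0488 + 26.4817 + 30.1760 = 124.0535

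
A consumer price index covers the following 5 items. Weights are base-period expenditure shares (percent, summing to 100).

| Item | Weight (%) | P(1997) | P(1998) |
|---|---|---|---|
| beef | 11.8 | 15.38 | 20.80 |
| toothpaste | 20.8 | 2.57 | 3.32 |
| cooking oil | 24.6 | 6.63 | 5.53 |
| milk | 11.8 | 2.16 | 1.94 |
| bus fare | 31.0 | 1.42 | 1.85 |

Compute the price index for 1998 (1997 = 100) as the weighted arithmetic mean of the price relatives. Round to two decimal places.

beef: 11.8 × (20.80/15.38) = 11.8 × 1.352406 = 15.9584
toothpaste: 20.8 × (3.32/2.57) = 20.8 × 1.291829 = 26.8700
cooking oil: 24.6 × (5.53/6.63) = 24.6 × 0.834087 = 20.5186
milk: 11.8 × (1.94/2.16) = 11.8 × 0.898148 = 10.5981
bus fare: 31.0 × (1.85/1.42) = 31.0 × 1.302817 = 40.3873
Index = Σ wᵢ·(p₁ᵢ/p₀ᵢ) = 15.9584 + 26.8700 + 20.5186 + 10.5981 + 40.3873 = 114.3325

114.33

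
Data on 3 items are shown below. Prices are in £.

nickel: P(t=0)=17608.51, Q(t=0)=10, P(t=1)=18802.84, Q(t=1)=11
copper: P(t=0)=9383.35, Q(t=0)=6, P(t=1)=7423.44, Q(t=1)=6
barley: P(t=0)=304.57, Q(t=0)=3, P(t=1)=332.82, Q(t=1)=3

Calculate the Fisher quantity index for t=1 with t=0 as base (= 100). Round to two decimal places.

107.80

Laspeyres component (base-period weights):
ΣP(t=0)Q(t=1) = 17608.51×11 + 9383.35×6 + 304.57×3 = 193693.61 + 56300.1 + 913.71 = 250907.42
ΣP(t=0)Q(t=0) = 17608.51×10 + 9383.35×6 + 304.57×3 = 176085.1 + 56300.1 + 913.71 = 233298.91
L = 250907.42 / 233298.91 × 100 = 107.5476
Paasche component (current-period weights):
ΣP(t=1)Q(t=1) = 18802.84×11 + 7423.44×6 + 332.82×3 = 206831.24 + 44540.64 + 998.46 = 252370.34
ΣP(t=1)Q(t=0) = 18802.84×10 + 7423.44×6 + 332.82×3 = 188028.4 + 44540.64 + 998.46 = 233567.5
P = 252370.34 / 233567.5 × 100 = 108.0503
Fisher = √(L × P) = √(107.5476 × 108.0503) = 107.7987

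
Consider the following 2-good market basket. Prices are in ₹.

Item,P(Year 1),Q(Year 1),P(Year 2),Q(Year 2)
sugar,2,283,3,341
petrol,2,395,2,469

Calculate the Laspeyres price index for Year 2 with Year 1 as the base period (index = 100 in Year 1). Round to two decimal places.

120.87

Laspeyres price index uses base-period quantities as weights.
ΣP(Year 2)·Q(Year 1) = 3×283 + 2×395 = 849 + 790 = 1639
ΣP(Year 1)·Q(Year 1) = 2×283 + 2×395 = 566 + 790 = 1356
Index = 1639 / 1356 × 100 = 120.8702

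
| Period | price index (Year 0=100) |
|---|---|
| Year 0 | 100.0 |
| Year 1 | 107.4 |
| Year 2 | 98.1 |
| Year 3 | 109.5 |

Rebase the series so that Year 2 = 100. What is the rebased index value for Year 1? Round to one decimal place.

109.5

Rebased(Year 1) = 107.4 / 98.1 × 100 = 109.4801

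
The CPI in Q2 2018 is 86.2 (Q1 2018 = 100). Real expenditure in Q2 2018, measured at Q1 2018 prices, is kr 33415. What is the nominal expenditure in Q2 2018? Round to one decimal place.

28803.7

Nominal = Real × (Index/100) = 33415 × (86.2/100)
        = 33415 × 0.862 = 28803.7300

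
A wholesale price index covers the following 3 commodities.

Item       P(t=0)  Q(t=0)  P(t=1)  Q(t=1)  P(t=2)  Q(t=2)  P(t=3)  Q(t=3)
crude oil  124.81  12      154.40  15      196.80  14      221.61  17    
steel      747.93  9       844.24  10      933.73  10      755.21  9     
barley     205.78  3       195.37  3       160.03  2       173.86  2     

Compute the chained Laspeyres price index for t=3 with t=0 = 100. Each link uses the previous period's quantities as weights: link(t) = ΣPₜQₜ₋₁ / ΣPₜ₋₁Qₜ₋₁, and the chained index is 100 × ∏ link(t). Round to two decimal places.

113.20

Link t=0→t=1:
ΣP(t=1)Q(t=0) = 154.40×12 + 844.24×9 + 195.37×3 = 1852.8 + 7598.16 + 586.11 = 10037.07
ΣP(t=0)Q(t=0) = 124.81×12 + 747.93×9 + 205.78×3 = 1497.72 + 6731.37 + 617.34 = 8846.43
link = 10037.07/8846.43 = 1.134590
Link t=1→t=2:
ΣP(t=2)Q(t=1) = 196.80×15 + 933.73×10 + 160.03×3 = 2952 + 9337.3 + 480.09 = 12769.39
ΣP(t=1)Q(t=1) = 154.40×15 + 844.24×10 + 195.37×3 = 2316 + 8442.4 + 586.11 = 11344.51
link = 12769.39/11344.51 = 1.125601
Link t=2→t=3:
ΣP(t=3)Q(t=2) = 221.61×14 + 755.21×10 + 173.86×2 = 3102.54 + 7552.1 + 347.72 = 11002.36
ΣP(t=2)Q(t=2) = 196.80×14 + 933.73×10 + 160.03×2 = 2755.2 + 9337.3 + 320.06 = 12412.56
link = 11002.36/12412.56 = 0.886389
Chained index = 100 × 1.134590 × 1.125601 × 0.886389 = 113.2004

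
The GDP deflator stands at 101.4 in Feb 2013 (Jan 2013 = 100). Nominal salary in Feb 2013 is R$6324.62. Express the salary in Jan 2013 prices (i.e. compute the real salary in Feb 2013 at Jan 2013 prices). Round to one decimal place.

6237.3

Real = Nominal ÷ (Index/100) = 6324.62 ÷ (101.4/100)
     = 6324.62 ÷ 1.014 = 6237.2978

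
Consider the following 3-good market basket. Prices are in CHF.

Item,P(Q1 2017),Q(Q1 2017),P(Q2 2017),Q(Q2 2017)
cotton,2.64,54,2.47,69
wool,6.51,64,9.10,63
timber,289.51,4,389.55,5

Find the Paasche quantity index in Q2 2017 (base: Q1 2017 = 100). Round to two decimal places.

Paasche quantity index uses current-period prices as weights.
ΣP(Q2 2017)·Q(Q2 2017) = 2.47×69 + 9.10×63 + 389.55×5 = 170.43 + 573.3 + 1947.75 = 2691.48
ΣP(Q2 2017)·Q(Q1 2017) = 2.47×54 + 9.10×64 + 389.55×4 = 133.38 + 582.4 + 1558.2 = 2273.98
Index = 2691.48 / 2273.98 × 100 = 118.3599

118.36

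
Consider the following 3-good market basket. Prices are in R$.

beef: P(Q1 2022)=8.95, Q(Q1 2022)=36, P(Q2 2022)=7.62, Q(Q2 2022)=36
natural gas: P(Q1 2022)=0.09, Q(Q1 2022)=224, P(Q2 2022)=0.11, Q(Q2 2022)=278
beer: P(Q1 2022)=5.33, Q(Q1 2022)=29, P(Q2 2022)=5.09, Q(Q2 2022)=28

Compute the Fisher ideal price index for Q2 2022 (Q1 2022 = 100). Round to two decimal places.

Laspeyres component (base-period weights):
ΣP(Q2 2022)Q(Q1 2022) = 7.62×36 + 0.11×224 + 5.09×29 = 274.32 + 24.64 + 147.61 = 446.57
ΣP(Q1 2022)Q(Q1 2022) = 8.95×36 + 0.09×224 + 5.33×29 = 322.2 + 20.16 + 154.57 = 496.93
L = 446.57 / 496.93 × 100 = 89.8658
Paasche component (current-period weights):
ΣP(Q2 2022)Q(Q2 2022) = 7.62×36 + 0.11×278 + 5.09×28 = 274.32 + 30.58 + 142.52 = 447.42
ΣP(Q1 2022)Q(Q2 2022) = 8.95×36 + 0.09×278 + 5.33×28 = 322.2 + 25.02 + 149.24 = 496.46
P = 447.42 / 496.46 × 100 = 90.1221
Fisher = √(L × P) = √(89.8658 × 90.1221) = 89.9938

89.99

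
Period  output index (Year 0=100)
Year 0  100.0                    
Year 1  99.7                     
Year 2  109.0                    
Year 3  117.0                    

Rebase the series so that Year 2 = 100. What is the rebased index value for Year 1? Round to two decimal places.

91.47

Rebased(Year 1) = 99.7 / 109.0 × 100 = 91.4679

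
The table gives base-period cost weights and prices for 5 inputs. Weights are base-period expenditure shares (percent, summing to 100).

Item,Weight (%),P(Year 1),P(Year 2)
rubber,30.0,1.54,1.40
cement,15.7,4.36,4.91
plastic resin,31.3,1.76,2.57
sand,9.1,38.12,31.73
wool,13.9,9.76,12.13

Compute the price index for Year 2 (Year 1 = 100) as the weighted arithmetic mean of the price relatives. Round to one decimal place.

115.5

rubber: 30.0 × (1.40/1.54) = 30.0 × 0.909091 = 27.2727
cement: 15.7 × (4.91/4.36) = 15.7 × 1.126147 = 17.6805
plastic resin: 31.3 × (2.57/1.76) = 31.3 × 1.460227 = 45.7051
sand: 9.1 × (31.73/38.12) = 9.1 × 0.832371 = 7.5746
wool: 13.9 × (12.13/9.76) = 13.9 × 1.242828 = 17.2753
Index = Σ wᵢ·(p₁ᵢ/p₀ᵢ) = 27.2727 + 17.6805 + 45.7051 + 7.5746 + 17.2753 = 115.5082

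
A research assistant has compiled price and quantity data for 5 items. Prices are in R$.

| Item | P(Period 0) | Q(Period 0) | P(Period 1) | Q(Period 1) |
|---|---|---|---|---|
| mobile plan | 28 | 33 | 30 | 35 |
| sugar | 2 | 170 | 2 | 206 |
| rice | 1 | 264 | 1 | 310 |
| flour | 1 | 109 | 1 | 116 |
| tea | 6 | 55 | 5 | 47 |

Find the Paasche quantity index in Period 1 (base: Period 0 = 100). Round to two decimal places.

Paasche quantity index uses current-period prices as weights.
ΣP(Period 1)·Q(Period 1) = 30×35 + 2×206 + 1×310 + 1×116 + 5×47 = 1050 + 412 + 310 + 116 + 235 = 2123
ΣP(Period 1)·Q(Period 0) = 30×33 + 2×170 + 1×264 + 1×109 + 5×55 = 990 + 340 + 264 + 109 + 275 = 1978
Index = 2123 / 1978 × 100 = 107.3306

107.33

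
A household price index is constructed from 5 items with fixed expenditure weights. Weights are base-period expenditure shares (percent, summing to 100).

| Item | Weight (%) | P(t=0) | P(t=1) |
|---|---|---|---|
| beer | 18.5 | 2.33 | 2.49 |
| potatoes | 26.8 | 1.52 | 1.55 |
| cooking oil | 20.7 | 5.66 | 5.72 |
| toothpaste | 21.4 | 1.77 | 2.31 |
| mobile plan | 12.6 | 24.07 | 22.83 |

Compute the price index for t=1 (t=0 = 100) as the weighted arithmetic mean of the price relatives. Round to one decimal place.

107.9

beer: 18.5 × (2.49/2.33) = 18.5 × 1.068670 = 19.7704
potatoes: 26.8 × (1.55/1.52) = 26.8 × 1.019737 = 27.3289
cooking oil: 20.7 × (5.72/5.66) = 20.7 × 1.010601 = 20.9194
toothpaste: 21.4 × (2.31/1.77) = 21.4 × 1.305085 = 27.9288
mobile plan: 12.6 × (22.83/24.07) = 12.6 × 0.948484 = 11.9509
Index = Σ wᵢ·(p₁ᵢ/p₀ᵢ) = 19.7704 + 27.3289 + 20.9194 + 27.9288 + 11.9509 = 107.8985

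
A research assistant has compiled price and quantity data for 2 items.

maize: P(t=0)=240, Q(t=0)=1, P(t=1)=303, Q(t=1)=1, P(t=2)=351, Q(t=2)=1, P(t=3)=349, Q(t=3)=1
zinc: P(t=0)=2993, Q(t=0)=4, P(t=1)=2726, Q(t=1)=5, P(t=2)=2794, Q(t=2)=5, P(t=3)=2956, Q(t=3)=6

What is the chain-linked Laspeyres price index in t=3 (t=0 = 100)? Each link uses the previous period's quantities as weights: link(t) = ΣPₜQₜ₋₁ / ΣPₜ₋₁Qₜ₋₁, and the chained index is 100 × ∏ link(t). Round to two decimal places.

99.65

Link t=0→t=1:
ΣP(t=1)Q(t=0) = 303×1 + 2726×4 = 303 + 10904 = 11207
ΣP(t=0)Q(t=0) = 240×1 + 2993×4 = 240 + 11972 = 12212
link = 11207/12212 = 0.917704
Link t=1→t=2:
ΣP(t=2)Q(t=1) = 351×1 + 2794×5 = 351 + 13970 = 14321
ΣP(t=1)Q(t=1) = 303×1 + 2726×5 = 303 + 13630 = 13933
link = 14321/13933 = 1.027848
Link t=2→t=3:
ΣP(t=3)Q(t=2) = 349×1 + 2956×5 = 349 + 14780 = 15129
ΣP(t=2)Q(t=2) = 351×1 + 2794×5 = 351 + 13970 = 14321
link = 15129/14321 = 1.056421
Chained index = 100 × 0.917704 × 1.027848 × 1.056421 = 99.6479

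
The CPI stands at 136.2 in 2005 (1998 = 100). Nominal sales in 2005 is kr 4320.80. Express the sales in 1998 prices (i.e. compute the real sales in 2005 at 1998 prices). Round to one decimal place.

3172.4

Real = Nominal ÷ (Index/100) = 4320.80 ÷ (136.2/100)
     = 4320.80 ÷ 1.362 = 3172.3935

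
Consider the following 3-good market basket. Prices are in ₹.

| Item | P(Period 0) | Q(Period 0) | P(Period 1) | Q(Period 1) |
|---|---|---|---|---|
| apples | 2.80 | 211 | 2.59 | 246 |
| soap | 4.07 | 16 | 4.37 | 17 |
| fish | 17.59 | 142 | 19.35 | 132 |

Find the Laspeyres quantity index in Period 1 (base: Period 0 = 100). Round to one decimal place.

97.7

Laspeyres quantity index uses base-period prices as weights.
ΣP(Period 0)·Q(Period 1) = 2.80×246 + 4.07×17 + 17.59×132 = 688.8 + 69.19 + 2321.88 = 3079.87
ΣP(Period 0)·Q(Period 0) = 2.80×211 + 4.07×16 + 17.59×142 = 590.8 + 65.12 + 2497.78 = 3153.7
Index = 3079.87 / 3153.7 × 100 = 97.6589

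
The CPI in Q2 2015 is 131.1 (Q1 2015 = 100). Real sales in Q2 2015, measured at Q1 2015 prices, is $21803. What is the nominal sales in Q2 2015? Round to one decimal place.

Nominal = Real × (Index/100) = 21803 × (131.1/100)
        = 21803 × 1.311 = 28583.7330

28583.7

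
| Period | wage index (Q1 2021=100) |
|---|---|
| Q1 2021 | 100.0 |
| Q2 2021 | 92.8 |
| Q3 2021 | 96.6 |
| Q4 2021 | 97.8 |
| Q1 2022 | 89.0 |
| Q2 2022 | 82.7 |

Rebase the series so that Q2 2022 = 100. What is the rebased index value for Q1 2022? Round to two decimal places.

Rebased(Q1 2022) = 89.0 / 82.7 × 100 = 107.6179

107.62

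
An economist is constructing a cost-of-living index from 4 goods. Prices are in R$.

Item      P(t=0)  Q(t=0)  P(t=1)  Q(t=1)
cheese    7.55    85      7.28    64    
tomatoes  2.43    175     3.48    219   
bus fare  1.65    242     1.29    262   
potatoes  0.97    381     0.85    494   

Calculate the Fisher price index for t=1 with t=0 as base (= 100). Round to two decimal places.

Laspeyres component (base-period weights):
ΣP(t=1)Q(t=0) = 7.28×85 + 3.48×175 + 1.29×242 + 0.85×381 = 618.8 + 609 + 312.18 + 323.85 = 1863.83
ΣP(t=0)Q(t=0) = 7.55×85 + 2.43×175 + 1.65×242 + 0.97×381 = 641.75 + 425.25 + 399.3 + 369.57 = 1835.87
L = 1863.83 / 1835.87 × 100 = 101.5230
Paasche component (current-period weights):
ΣP(t=1)Q(t=1) = 7.28×64 + 3.48×219 + 1.29×262 + 0.85×494 = 465.92 + 762.12 + 337.98 + 419.9 = 1985.92
ΣP(t=0)Q(t=1) = 7.55×64 + 2.43×219 + 1.65×262 + 0.97×494 = 483.2 + 532.17 + 432.3 + 479.18 = 1926.85
P = 1985.92 / 1926.85 × 100 = 103.0656
Fisher = √(L × P) = √(101.5230 × 103.0656) = 102.2914

102.29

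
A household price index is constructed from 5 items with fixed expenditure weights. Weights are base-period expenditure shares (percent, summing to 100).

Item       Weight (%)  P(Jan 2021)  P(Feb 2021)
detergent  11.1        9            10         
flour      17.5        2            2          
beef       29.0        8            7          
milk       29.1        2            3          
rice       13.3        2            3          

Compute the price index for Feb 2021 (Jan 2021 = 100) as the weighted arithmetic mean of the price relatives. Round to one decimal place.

detergent: 11.1 × (10/9) = 11.1 × 1.111111 = 12.3333
flour: 17.5 × (2/2) = 17.5 × 1.000000 = 17.5000
beef: 29.0 × (7/8) = 29.0 × 0.875000 = 25.3750
milk: 29.1 × (3/2) = 29.1 × 1.500000 = 43.6500
rice: 13.3 × (3/2) = 13.3 × 1.500000 = 19.9500
Index = Σ wᵢ·(p₁ᵢ/p₀ᵢ) = 12.3333 + 17.5000 + 25.3750 + 43.6500 + 19.9500 = 118.8083

118.8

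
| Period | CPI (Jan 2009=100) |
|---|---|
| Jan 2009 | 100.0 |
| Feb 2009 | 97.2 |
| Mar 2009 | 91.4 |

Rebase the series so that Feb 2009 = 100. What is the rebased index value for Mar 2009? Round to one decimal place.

94.0

Rebased(Mar 2009) = 91.4 / 97.2 × 100 = 94.0329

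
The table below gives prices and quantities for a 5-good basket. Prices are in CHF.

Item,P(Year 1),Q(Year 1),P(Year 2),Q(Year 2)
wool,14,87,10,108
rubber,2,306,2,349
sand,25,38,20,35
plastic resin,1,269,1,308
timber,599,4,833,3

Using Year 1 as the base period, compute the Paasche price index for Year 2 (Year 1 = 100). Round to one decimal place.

Paasche price index uses current-period quantities as weights.
ΣP(Year 2)·Q(Year 2) = 10×108 + 2×349 + 20×35 + 1×308 + 833×3 = 1080 + 698 + 700 + 308 + 2499 = 5285
ΣP(Year 1)·Q(Year 2) = 14×108 + 2×349 + 25×35 + 1×308 + 599×3 = 1512 + 698 + 875 + 308 + 1797 = 5190
Index = 5285 / 5190 × 100 = 101.8304

101.8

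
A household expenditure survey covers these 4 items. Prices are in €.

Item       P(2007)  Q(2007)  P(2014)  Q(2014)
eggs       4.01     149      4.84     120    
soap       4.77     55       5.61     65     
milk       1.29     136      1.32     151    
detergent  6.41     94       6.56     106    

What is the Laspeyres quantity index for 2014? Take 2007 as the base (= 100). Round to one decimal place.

101.7

Laspeyres quantity index uses base-period prices as weights.
ΣP(2007)·Q(2014) = 4.01×120 + 4.77×65 + 1.29×151 + 6.41×106 = 481.2 + 310.05 + 194.79 + 679.46 = 1665.5
ΣP(2007)·Q(2007) = 4.01×149 + 4.77×55 + 1.29×136 + 6.41×94 = 597.49 + 262.35 + 175.44 + 602.54 = 1637.82
Index = 1665.5 / 1637.82 × 100 = 101.6901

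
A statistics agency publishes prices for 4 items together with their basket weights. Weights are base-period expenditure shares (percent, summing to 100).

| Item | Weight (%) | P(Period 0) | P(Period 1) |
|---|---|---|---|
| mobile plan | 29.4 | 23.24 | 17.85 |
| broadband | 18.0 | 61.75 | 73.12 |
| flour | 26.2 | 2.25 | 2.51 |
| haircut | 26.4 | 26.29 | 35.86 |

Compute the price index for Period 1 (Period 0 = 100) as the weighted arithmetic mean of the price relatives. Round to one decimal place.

109.1

mobile plan: 29.4 × (17.85/23.24) = 29.4 × 0.768072 = 22.5813
broadband: 18.0 × (73.12/61.75) = 18.0 × 1.184130 = 21.3143
flour: 26.2 × (2.51/2.25) = 26.2 × 1.115556 = 29.2276
haircut: 26.4 × (35.86/26.29) = 26.4 × 1.364017 = 36.0100
Index = Σ wᵢ·(p₁ᵢ/p₀ᵢ) = 22.5813 + 21.3143 + 29.2276 + 36.0100 = 109.1333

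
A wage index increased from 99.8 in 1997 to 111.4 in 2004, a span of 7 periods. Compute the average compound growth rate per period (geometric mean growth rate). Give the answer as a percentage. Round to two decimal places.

Growth factor = (111.4/99.8)^(1/7) = (1.116232)^(1/7) = 1.015832
Growth rate = 1.015832 − 1 = 0.015832 = 1.5832%

1.58%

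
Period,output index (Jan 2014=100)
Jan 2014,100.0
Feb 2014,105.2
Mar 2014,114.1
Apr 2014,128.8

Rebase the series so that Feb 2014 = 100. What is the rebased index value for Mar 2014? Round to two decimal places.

108.46

Rebased(Mar 2014) = 114.1 / 105.2 × 100 = 108.4601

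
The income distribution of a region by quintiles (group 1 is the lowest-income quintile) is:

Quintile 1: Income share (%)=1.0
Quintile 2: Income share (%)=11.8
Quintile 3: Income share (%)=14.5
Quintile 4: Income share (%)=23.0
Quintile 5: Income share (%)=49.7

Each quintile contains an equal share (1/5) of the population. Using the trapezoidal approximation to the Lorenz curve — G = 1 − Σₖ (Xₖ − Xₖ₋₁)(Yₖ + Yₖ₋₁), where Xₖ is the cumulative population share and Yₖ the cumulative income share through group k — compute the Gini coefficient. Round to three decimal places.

Cumulative income shares Yₖ: 0.0100, 0.1280, 0.2730, 0.5030, 1.0000
Σ (Xₖ−Xₖ₋₁)(Yₖ+Yₖ₋₁) = (1/5)(0.0100+0.0000) + (1/5)(0.1280+0.0100) + (1/5)(0.2730+0.1280) + (1/5)(0.5030+0.2730) + (1/5)(1.0000+0.5030)
  = 0.0020 + 0.0276 + 0.0802 + 0.1552 + 0.3006 = 0.5656
G = 1 − 0.5656 = 0.4344

0.434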